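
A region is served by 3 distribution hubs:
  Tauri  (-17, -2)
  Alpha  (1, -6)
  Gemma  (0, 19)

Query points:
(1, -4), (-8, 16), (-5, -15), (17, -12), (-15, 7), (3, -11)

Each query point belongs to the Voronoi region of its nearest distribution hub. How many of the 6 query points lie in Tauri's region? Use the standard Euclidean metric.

1

(1, -4) — d² to each: Tauri:328, Alpha:4, Gemma:530 → nearest is Alpha
(-8, 16) — d² to each: Tauri:405, Alpha:565, Gemma:73 → nearest is Gemma
(-5, -15) — d² to each: Tauri:313, Alpha:117, Gemma:1181 → nearest is Alpha
(17, -12) — d² to each: Tauri:1256, Alpha:292, Gemma:1250 → nearest is Alpha
(-15, 7) — d² to each: Tauri:85, Alpha:425, Gemma:369 → nearest is Tauri
(3, -11) — d² to each: Tauri:481, Alpha:29, Gemma:909 → nearest is Alpha
1 of the 6 points has Tauri as nearest.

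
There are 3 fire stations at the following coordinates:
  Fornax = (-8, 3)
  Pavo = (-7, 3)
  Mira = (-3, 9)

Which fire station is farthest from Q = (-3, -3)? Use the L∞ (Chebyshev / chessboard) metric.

d(Q, Fornax) = max(5, 6) = 6
d(Q, Pavo) = max(4, 6) = 6
d(Q, Mira) = max(0, 12) = 12
The largest is to Mira.

Mira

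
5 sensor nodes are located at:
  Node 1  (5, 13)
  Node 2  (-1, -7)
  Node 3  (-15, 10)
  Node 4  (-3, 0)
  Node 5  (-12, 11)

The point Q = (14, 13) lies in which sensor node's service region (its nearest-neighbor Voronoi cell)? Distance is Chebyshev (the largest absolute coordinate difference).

Node 1

d(Q, Node 1) = max(9, 0) = 9
d(Q, Node 2) = max(15, 20) = 20
d(Q, Node 3) = max(29, 3) = 29
d(Q, Node 4) = max(17, 13) = 17
d(Q, Node 5) = max(26, 2) = 26
Minimum is at Node 1.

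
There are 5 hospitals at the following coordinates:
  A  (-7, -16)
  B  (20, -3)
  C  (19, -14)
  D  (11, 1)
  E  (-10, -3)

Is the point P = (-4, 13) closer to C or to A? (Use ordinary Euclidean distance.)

A

Compare squared distances:
|PC|² = (-4−19)² + (13−(-14))² = 529 + 729 = 1258
|PA|² = (-4−(-7))² + (13−(-16))² = 9 + 841 = 850
1258 > 850, so A is closer.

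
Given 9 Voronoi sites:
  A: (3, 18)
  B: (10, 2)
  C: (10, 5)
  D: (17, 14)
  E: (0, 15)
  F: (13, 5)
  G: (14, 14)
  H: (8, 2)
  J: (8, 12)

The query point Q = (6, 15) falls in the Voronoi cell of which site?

J

Since √ is increasing, it suffices to compare squared distances:
|QA|² = 9 + 9 = 18
|QB|² = 16 + 169 = 185
|QC|² = 16 + 100 = 116
|QD|² = 121 + 1 = 122
|QE|² = 36 + 0 = 36
|QF|² = 49 + 100 = 149
|QG|² = 64 + 1 = 65
|QH|² = 4 + 169 = 173
|QJ|² = 4 + 9 = 13
Minimum is at J.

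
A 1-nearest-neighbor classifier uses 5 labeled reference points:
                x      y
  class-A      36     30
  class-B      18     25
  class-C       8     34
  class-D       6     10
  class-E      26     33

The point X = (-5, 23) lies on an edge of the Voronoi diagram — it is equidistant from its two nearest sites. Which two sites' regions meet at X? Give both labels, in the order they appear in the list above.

Squared distances from X to each site:
d²(X, class-A) = (-5−36)² + (23−30)² = 1681 + 49 = 1730
d²(X, class-B) = (-5−18)² + (23−25)² = 529 + 4 = 533
d²(X, class-C) = (-5−8)² + (23−34)² = 169 + 121 = 290
d²(X, class-D) = (-5−6)² + (23−10)² = 121 + 169 = 290
d²(X, class-E) = (-5−26)² + (23−33)² = 961 + 100 = 1061
X is equidistant from class-C and class-D (both at squared distance 290), and every other site is strictly farther — so X lies on the class-C–class-D Voronoi edge.

class-C and class-D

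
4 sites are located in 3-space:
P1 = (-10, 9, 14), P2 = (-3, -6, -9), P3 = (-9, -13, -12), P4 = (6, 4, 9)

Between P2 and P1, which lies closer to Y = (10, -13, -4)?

P2

Compare squared distances:
|YP2|² = (10−(-3))² + (-13−(-6))² + (-4−(-9))² = 169 + 49 + 25 = 243
|YP1|² = (10−(-10))² + (-13−9)² + (-4−14)² = 400 + 484 + 324 = 1208
243 < 1208, so P2 is closer.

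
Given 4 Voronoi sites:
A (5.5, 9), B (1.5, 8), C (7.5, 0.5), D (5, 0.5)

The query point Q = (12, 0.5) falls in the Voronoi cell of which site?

Squared Euclidean distances:
|QA|² = 42.25 + 72.25 = 114.5
|QB|² = 110.25 + 56.25 = 166.5
|QC|² = 20.25 + 0 = 20.25
|QD|² = 49 + 0 = 49
The smallest is to C, so Q lies in the Voronoi region of C.

C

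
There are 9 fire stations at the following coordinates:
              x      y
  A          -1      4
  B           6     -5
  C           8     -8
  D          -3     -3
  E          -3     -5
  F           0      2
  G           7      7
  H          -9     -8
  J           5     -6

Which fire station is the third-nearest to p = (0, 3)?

D

Compare squared distances (the ordering matches that of the actual distances):
|pA|² = 1 + 1 = 2
|pB|² = 36 + 64 = 100
|pC|² = 64 + 121 = 185
|pD|² = 9 + 36 = 45
|pE|² = 9 + 64 = 73
|pF|² = 0 + 1 = 1
|pG|² = 49 + 16 = 65
|pH|² = 81 + 121 = 202
|pJ|² = 25 + 81 = 106
Sorted ascending: F, A, D, G, … — the third-nearest is D.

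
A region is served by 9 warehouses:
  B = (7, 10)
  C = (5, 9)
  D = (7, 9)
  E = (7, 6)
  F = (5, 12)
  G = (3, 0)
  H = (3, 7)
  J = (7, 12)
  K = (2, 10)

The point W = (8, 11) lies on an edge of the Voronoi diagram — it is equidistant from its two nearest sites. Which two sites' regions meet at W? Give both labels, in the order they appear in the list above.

B and J

Squared distances from W to each site:
|WB|² = (8−7)² + (11−10)² = 1 + 1 = 2
|WC|² = (8−5)² + (11−9)² = 9 + 4 = 13
|WD|² = (8−7)² + (11−9)² = 1 + 4 = 5
|WE|² = (8−7)² + (11−6)² = 1 + 25 = 26
|WF|² = (8−5)² + (11−12)² = 9 + 1 = 10
|WG|² = (8−3)² + (11−0)² = 25 + 121 = 146
|WH|² = (8−3)² + (11−7)² = 25 + 16 = 41
|WJ|² = (8−7)² + (11−12)² = 1 + 1 = 2
|WK|² = (8−2)² + (11−10)² = 36 + 1 = 37
W is equidistant from B and J (both at squared distance 2), and every other site is strictly farther — so W lies on the B–J Voronoi edge.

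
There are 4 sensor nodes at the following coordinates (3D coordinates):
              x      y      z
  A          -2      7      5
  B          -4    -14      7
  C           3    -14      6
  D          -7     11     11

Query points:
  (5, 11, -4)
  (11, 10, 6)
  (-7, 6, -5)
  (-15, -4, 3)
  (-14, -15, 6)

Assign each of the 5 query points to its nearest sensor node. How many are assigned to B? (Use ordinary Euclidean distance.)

(5, 11, -4) — d² to each: A:146, B:827, C:729, D:369 → nearest is A
(11, 10, 6) — d² to each: A:179, B:802, C:640, D:350 → nearest is A
(-7, 6, -5) — d² to each: A:126, B:553, C:621, D:281 → nearest is A
(-15, -4, 3) — d² to each: A:294, B:237, C:433, D:353 → nearest is B
(-14, -15, 6) — d² to each: A:629, B:102, C:290, D:750 → nearest is B
2 of the 5 points have B as nearest.

2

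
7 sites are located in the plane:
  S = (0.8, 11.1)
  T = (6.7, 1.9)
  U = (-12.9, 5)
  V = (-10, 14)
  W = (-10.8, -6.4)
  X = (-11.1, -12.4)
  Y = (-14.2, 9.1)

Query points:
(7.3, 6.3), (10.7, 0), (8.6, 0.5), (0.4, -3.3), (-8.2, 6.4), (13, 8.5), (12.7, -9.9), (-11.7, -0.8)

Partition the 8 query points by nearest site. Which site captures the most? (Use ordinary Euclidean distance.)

(7.3, 6.3) — d² to each: S:65.29, T:19.72, U:409.73, V:358.58, W:488.9, X:688.25, Y:470.09 → nearest is T
(10.7, 0) — d² to each: S:221.22, T:19.61, U:581.96, V:624.49, W:503.21, X:629, Y:702.82 → nearest is T
(8.6, 0.5) — d² to each: S:173.2, T:5.57, U:482.5, V:528.21, W:423.97, X:554.5, Y:593.8 → nearest is T
(0.4, -3.3) — d² to each: S:207.52, T:66.73, U:245.78, V:407.45, W:135.05, X:215.06, Y:366.92 → nearest is T
(-8.2, 6.4) — d² to each: S:103.09, T:242.26, U:24.05, V:61, W:170.6, X:361.85, Y:43.29 → nearest is U
(13, 8.5) — d² to each: S:155.6, T:83.25, U:683.06, V:559.25, W:788.45, X:1017.62, Y:740.2 → nearest is T
(12.7, -9.9) — d² to each: S:582.61, T:175.24, U:877.37, V:1086.5, W:564.5, X:572.69, Y:1084.61 → nearest is T
(-11.7, -0.8) — d² to each: S:297.86, T:345.85, U:35.08, V:221.93, W:32.17, X:134.92, Y:104.26 → nearest is W
Tally — T:6, U:1, W:1. T captures the most (6).

T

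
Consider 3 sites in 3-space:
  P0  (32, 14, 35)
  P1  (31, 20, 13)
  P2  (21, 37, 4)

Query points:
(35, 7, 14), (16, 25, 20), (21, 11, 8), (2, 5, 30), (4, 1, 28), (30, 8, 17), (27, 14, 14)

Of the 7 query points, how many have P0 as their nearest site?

2

(35, 7, 14) — d² to each: P0:499, P1:186, P2:1196 → nearest is P1
(16, 25, 20) — d² to each: P0:602, P1:299, P2:425 → nearest is P1
(21, 11, 8) — d² to each: P0:859, P1:206, P2:692 → nearest is P1
(2, 5, 30) — d² to each: P0:1006, P1:1355, P2:2061 → nearest is P0
(4, 1, 28) — d² to each: P0:1002, P1:1315, P2:2161 → nearest is P0
(30, 8, 17) — d² to each: P0:364, P1:161, P2:1091 → nearest is P1
(27, 14, 14) — d² to each: P0:466, P1:53, P2:665 → nearest is P1
2 of the 7 points have P0 as nearest.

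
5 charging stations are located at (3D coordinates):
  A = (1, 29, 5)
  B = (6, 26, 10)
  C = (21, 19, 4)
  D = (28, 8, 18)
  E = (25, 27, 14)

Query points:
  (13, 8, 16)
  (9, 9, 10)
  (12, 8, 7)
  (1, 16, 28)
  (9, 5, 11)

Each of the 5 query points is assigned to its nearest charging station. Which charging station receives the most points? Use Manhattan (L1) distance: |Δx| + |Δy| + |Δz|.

(13, 8, 16) — d to each: A:44, B:31, C:31, D:17, E:33 → nearest is D
(9, 9, 10) — d to each: A:33, B:20, C:28, D:28, E:38 → nearest is B
(12, 8, 7) — d to each: A:34, B:27, C:23, D:27, E:39 → nearest is C
(1, 16, 28) — d to each: A:36, B:33, C:47, D:45, E:49 → nearest is B
(9, 5, 11) — d to each: A:38, B:25, C:33, D:29, E:41 → nearest is B
Tally — B:3, C:1, D:1. B captures the most (3).

B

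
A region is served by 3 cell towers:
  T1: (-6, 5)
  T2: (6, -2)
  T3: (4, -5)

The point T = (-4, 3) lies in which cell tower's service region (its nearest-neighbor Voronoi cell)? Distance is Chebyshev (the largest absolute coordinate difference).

d(T,T1) = max(2, 2) = 2
d(T,T2) = max(10, 5) = 10
d(T,T3) = max(8, 8) = 8
The smallest is to T1, so T lies in the Voronoi region of T1.

T1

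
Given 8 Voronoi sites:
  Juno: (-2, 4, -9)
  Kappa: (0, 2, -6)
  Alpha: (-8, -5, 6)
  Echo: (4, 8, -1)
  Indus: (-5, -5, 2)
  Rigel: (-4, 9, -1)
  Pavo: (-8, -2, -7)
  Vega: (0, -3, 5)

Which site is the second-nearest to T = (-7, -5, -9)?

Juno

Compare squared distances (the ordering matches that of the actual distances):
d²(T, Juno) = (-7−(-2))² + (-5−4)² + (-9−(-9))² = 25 + 81 + 0 = 106
d²(T, Kappa) = (-7−0)² + (-5−2)² + (-9−(-6))² = 49 + 49 + 9 = 107
d²(T, Alpha) = (-7−(-8))² + (-5−(-5))² + (-9−6)² = 1 + 0 + 225 = 226
d²(T, Echo) = (-7−4)² + (-5−8)² + (-9−(-1))² = 121 + 169 + 64 = 354
d²(T, Indus) = (-7−(-5))² + (-5−(-5))² + (-9−2)² = 4 + 0 + 121 = 125
d²(T, Rigel) = (-7−(-4))² + (-5−9)² + (-9−(-1))² = 9 + 196 + 64 = 269
d²(T, Pavo) = (-7−(-8))² + (-5−(-2))² + (-9−(-7))² = 1 + 9 + 4 = 14
d²(T, Vega) = (-7−0)² + (-5−(-3))² + (-9−5)² = 49 + 4 + 196 = 249
Sorted ascending: Pavo, Juno, Kappa, … — the second-nearest is Juno.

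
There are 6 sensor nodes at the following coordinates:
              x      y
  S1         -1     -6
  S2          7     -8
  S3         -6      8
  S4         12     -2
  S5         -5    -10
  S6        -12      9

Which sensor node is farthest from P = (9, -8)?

S6

Since √ is increasing, it suffices to compare squared distances:
|PS1|² = (9−(-1))² + (-8−(-6))² = 100 + 4 = 104
|PS2|² = (9−7)² + (-8−(-8))² = 4 + 0 = 4
|PS3|² = (9−(-6))² + (-8−8)² = 225 + 256 = 481
|PS4|² = (9−12)² + (-8−(-2))² = 9 + 36 = 45
|PS5|² = (9−(-5))² + (-8−(-10))² = 196 + 4 = 200
|PS6|² = (9−(-12))² + (-8−9)² = 441 + 289 = 730
The largest is to S6.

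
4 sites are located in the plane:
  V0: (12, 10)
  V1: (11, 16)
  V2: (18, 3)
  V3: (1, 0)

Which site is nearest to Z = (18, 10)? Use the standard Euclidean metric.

V0

Since √ is increasing, it suffices to compare squared distances:
|ZV0|² = (18−12)² + (10−10)² = 36 + 0 = 36
|ZV1|² = (18−11)² + (10−16)² = 49 + 36 = 85
|ZV2|² = (18−18)² + (10−3)² = 0 + 49 = 49
|ZV3|² = (18−1)² + (10−0)² = 289 + 100 = 389
V0 is nearest.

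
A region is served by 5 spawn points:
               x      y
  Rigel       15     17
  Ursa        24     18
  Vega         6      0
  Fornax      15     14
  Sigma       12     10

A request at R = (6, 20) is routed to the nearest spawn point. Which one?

Rigel

Since √ is increasing, it suffices to compare squared distances:
d²(R, Rigel) = (6−15)² + (20−17)² = 81 + 9 = 90
d²(R, Ursa) = (6−24)² + (20−18)² = 324 + 4 = 328
d²(R, Vega) = (6−6)² + (20−0)² = 0 + 400 = 400
d²(R, Fornax) = (6−15)² + (20−14)² = 81 + 36 = 117
d²(R, Sigma) = (6−12)² + (20−10)² = 36 + 100 = 136
The smallest is to Rigel, so R lies in the Voronoi region of Rigel.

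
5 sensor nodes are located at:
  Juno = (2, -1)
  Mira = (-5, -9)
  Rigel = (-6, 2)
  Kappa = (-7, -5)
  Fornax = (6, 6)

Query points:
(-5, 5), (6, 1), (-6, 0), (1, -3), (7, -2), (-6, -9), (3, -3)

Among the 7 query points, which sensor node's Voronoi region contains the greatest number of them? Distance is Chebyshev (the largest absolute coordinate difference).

(-5, 5) — d to each: Juno:7, Mira:14, Rigel:3, Kappa:10, Fornax:11 → nearest is Rigel
(6, 1) — d to each: Juno:4, Mira:11, Rigel:12, Kappa:13, Fornax:5 → nearest is Juno
(-6, 0) — d to each: Juno:8, Mira:9, Rigel:2, Kappa:5, Fornax:12 → nearest is Rigel
(1, -3) — d to each: Juno:2, Mira:6, Rigel:7, Kappa:8, Fornax:9 → nearest is Juno
(7, -2) — d to each: Juno:5, Mira:12, Rigel:13, Kappa:14, Fornax:8 → nearest is Juno
(-6, -9) — d to each: Juno:8, Mira:1, Rigel:11, Kappa:4, Fornax:15 → nearest is Mira
(3, -3) — d to each: Juno:2, Mira:8, Rigel:9, Kappa:10, Fornax:9 → nearest is Juno
Tally — Juno:4, Mira:1, Rigel:2. Juno captures the most (4).

Juno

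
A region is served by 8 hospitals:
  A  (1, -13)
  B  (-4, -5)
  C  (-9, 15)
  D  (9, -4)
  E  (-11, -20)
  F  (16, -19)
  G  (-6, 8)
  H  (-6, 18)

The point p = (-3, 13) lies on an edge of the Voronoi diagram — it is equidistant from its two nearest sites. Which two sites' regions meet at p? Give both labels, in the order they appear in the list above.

G and H

Squared distances from p to each site:
|pA|² = (-3−1)² + (13−(-13))² = 16 + 676 = 692
|pB|² = (-3−(-4))² + (13−(-5))² = 1 + 324 = 325
|pC|² = (-3−(-9))² + (13−15)² = 36 + 4 = 40
|pD|² = (-3−9)² + (13−(-4))² = 144 + 289 = 433
|pE|² = (-3−(-11))² + (13−(-20))² = 64 + 1089 = 1153
|pF|² = (-3−16)² + (13−(-19))² = 361 + 1024 = 1385
|pG|² = (-3−(-6))² + (13−8)² = 9 + 25 = 34
|pH|² = (-3−(-6))² + (13−18)² = 9 + 25 = 34
p is equidistant from G and H (both at squared distance 34), and every other site is strictly farther — so p lies on the G–H Voronoi edge.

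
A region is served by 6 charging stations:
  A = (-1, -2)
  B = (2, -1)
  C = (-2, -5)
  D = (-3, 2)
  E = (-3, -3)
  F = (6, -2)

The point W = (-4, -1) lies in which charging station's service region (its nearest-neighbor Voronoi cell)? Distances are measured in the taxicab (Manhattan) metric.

E

d(W,A) = 3 + 1 = 4
d(W,B) = 6 + 0 = 6
d(W,C) = 2 + 4 = 6
d(W,D) = 1 + 3 = 4
d(W,E) = 1 + 2 = 3
d(W,F) = 10 + 1 = 11
Minimum is at E.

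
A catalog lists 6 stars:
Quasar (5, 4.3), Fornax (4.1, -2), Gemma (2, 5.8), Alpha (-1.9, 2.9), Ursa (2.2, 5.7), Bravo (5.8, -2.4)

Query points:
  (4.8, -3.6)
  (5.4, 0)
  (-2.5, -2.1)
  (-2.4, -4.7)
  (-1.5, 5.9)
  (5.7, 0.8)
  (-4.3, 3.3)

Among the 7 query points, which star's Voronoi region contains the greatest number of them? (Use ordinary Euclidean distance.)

(4.8, -3.6) — d² to each: Quasar:62.45, Fornax:3.05, Gemma:96.2, Alpha:87.14, Ursa:93.25, Bravo:2.44 → nearest is Bravo
(5.4, 0) — d² to each: Quasar:18.65, Fornax:5.69, Gemma:45.2, Alpha:61.7, Ursa:42.73, Bravo:5.92 → nearest is Fornax
(-2.5, -2.1) — d² to each: Quasar:97.21, Fornax:43.57, Gemma:82.66, Alpha:25.36, Ursa:82.93, Bravo:68.98 → nearest is Alpha
(-2.4, -4.7) — d² to each: Quasar:135.76, Fornax:49.54, Gemma:129.61, Alpha:58.01, Ursa:129.32, Bravo:72.53 → nearest is Fornax
(-1.5, 5.9) — d² to each: Quasar:44.81, Fornax:93.77, Gemma:12.26, Alpha:9.16, Ursa:13.73, Bravo:122.18 → nearest is Alpha
(5.7, 0.8) — d² to each: Quasar:12.74, Fornax:10.4, Gemma:38.69, Alpha:62.17, Ursa:36.26, Bravo:10.25 → nearest is Bravo
(-4.3, 3.3) — d² to each: Quasar:87.49, Fornax:98.65, Gemma:45.94, Alpha:5.92, Ursa:48.01, Bravo:134.5 → nearest is Alpha
Tally — Fornax:2, Alpha:3, Bravo:2. Alpha captures the most (3).

Alpha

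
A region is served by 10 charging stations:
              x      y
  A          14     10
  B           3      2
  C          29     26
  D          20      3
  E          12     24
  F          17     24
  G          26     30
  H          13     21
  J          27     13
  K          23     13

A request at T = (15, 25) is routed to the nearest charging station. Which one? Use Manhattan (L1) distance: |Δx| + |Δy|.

d(T,A) = 1 + 15 = 16
d(T,B) = 12 + 23 = 35
d(T,C) = 14 + 1 = 15
d(T,D) = 5 + 22 = 27
d(T,E) = 3 + 1 = 4
d(T,F) = 2 + 1 = 3
d(T,G) = 11 + 5 = 16
d(T,H) = 2 + 4 = 6
d(T,J) = 12 + 12 = 24
d(T,K) = 8 + 12 = 20
F is nearest.

F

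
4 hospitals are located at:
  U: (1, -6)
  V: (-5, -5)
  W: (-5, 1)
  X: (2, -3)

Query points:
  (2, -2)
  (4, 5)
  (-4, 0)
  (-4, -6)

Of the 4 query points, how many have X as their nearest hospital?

(2, -2) — d² to each: U:17, V:58, W:58, X:1 → nearest is X
(4, 5) — d² to each: U:130, V:181, W:97, X:68 → nearest is X
(-4, 0) — d² to each: U:61, V:26, W:2, X:45 → nearest is W
(-4, -6) — d² to each: U:25, V:2, W:50, X:45 → nearest is V
2 of the 4 points have X as nearest.

2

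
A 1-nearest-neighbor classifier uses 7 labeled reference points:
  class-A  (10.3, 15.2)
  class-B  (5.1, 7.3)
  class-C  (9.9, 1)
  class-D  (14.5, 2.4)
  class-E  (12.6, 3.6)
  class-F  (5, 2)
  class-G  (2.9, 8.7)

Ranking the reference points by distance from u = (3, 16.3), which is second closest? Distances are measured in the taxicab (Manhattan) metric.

d(u, class-A) = |3−10.3| + |16.3−15.2| = 7.3 + 1.1 = 8.4
d(u, class-B) = |3−5.1| + |16.3−7.3| = 2.1 + 9 = 11.1
d(u, class-C) = |3−9.9| + |16.3−1| = 6.9 + 15.3 = 22.2
d(u, class-D) = |3−14.5| + |16.3−2.4| = 11.5 + 13.9 = 25.4
d(u, class-E) = |3−12.6| + |16.3−3.6| = 9.6 + 12.7 = 22.3
d(u, class-F) = |3−5| + |16.3−2| = 2 + 14.3 = 16.3
d(u, class-G) = |3−2.9| + |16.3−8.7| = 0.1 + 7.6 = 7.7
Sorted ascending: class-G, class-A, class-B, … — the second-nearest is class-A.

class-A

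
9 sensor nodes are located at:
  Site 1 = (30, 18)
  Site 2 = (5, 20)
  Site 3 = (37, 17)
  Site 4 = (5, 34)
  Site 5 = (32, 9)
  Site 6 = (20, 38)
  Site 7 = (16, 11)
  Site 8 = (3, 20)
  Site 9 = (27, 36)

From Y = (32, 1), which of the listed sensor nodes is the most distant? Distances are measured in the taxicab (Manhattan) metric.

d(Y, Site 1) = |32−30| + |1−18| = 2 + 17 = 19
d(Y, Site 2) = |32−5| + |1−20| = 27 + 19 = 46
d(Y, Site 3) = |32−37| + |1−17| = 5 + 16 = 21
d(Y, Site 4) = |32−5| + |1−34| = 27 + 33 = 60
d(Y, Site 5) = |32−32| + |1−9| = 0 + 8 = 8
d(Y, Site 6) = |32−20| + |1−38| = 12 + 37 = 49
d(Y, Site 7) = |32−16| + |1−11| = 16 + 10 = 26
d(Y, Site 8) = |32−3| + |1−20| = 29 + 19 = 48
d(Y, Site 9) = |32−27| + |1−36| = 5 + 35 = 40
The largest is to Site 4.

Site 4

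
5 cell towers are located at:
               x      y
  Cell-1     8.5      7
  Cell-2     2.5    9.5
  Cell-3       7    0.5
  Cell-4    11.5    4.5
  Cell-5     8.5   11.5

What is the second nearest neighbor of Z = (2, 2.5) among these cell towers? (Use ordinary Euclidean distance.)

Cell-2

Since √ is increasing, it suffices to compare squared distances:
d²(Z, Cell-1) = (2−8.5)² + (2.5−7)² = 42.25 + 20.25 = 62.5
d²(Z, Cell-2) = (2−2.5)² + (2.5−9.5)² = 0.25 + 49 = 49.25
d²(Z, Cell-3) = (2−7)² + (2.5−0.5)² = 25 + 4 = 29
d²(Z, Cell-4) = (2−11.5)² + (2.5−4.5)² = 90.25 + 4 = 94.25
d²(Z, Cell-5) = (2−8.5)² + (2.5−11.5)² = 42.25 + 81 = 123.25
Sorted ascending: Cell-3, Cell-2, Cell-1, … — the second-nearest is Cell-2.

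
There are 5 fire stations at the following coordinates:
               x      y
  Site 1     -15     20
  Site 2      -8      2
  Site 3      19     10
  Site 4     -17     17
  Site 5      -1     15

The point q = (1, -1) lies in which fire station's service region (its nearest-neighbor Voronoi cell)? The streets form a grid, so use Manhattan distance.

d(q, Site 1) = |1−(-15)| + |-1−20| = 16 + 21 = 37
d(q, Site 2) = |1−(-8)| + |-1−2| = 9 + 3 = 12
d(q, Site 3) = |1−19| + |-1−10| = 18 + 11 = 29
d(q, Site 4) = |1−(-17)| + |-1−17| = 18 + 18 = 36
d(q, Site 5) = |1−(-1)| + |-1−15| = 2 + 16 = 18
Minimum is at Site 2.

Site 2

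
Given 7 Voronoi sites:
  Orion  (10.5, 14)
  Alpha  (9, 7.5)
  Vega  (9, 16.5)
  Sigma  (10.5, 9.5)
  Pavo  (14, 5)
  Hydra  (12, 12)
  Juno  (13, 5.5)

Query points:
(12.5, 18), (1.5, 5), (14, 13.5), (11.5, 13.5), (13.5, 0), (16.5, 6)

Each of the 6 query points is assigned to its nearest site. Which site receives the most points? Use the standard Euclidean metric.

Pavo

(12.5, 18) — d² to each: Orion:20, Alpha:122.5, Vega:14.5, Sigma:76.25, Pavo:171.25, Hydra:36.25, Juno:156.5 → nearest is Vega
(1.5, 5) — d² to each: Orion:162, Alpha:62.5, Vega:188.5, Sigma:101.25, Pavo:156.25, Hydra:159.25, Juno:132.5 → nearest is Alpha
(14, 13.5) — d² to each: Orion:12.5, Alpha:61, Vega:34, Sigma:28.25, Pavo:72.25, Hydra:6.25, Juno:65 → nearest is Hydra
(11.5, 13.5) — d² to each: Orion:1.25, Alpha:42.25, Vega:15.25, Sigma:17, Pavo:78.5, Hydra:2.5, Juno:66.25 → nearest is Orion
(13.5, 0) — d² to each: Orion:205, Alpha:76.5, Vega:292.5, Sigma:99.25, Pavo:25.25, Hydra:146.25, Juno:30.5 → nearest is Pavo
(16.5, 6) — d² to each: Orion:100, Alpha:58.5, Vega:166.5, Sigma:48.25, Pavo:7.25, Hydra:56.25, Juno:12.5 → nearest is Pavo
Tally — Orion:1, Alpha:1, Vega:1, Pavo:2, Hydra:1. Pavo captures the most (2).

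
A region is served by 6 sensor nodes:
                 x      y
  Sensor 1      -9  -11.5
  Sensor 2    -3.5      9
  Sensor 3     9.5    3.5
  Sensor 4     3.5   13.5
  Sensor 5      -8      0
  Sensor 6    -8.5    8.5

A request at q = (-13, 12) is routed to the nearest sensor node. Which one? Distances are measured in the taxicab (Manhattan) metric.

Sensor 6

d(q, Sensor 1) = 4 + 23.5 = 27.5
d(q, Sensor 2) = 9.5 + 3 = 12.5
d(q, Sensor 3) = 22.5 + 8.5 = 31
d(q, Sensor 4) = 16.5 + 1.5 = 18
d(q, Sensor 5) = 5 + 12 = 17
d(q, Sensor 6) = 4.5 + 3.5 = 8
Sensor 6 is nearest.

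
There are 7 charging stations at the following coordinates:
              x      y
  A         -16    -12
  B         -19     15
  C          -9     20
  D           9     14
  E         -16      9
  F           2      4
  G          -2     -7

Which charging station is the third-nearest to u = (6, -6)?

Since √ is increasing, it suffices to compare squared distances:
|uA|² = (6−(-16))² + (-6−(-12))² = 484 + 36 = 520
|uB|² = (6−(-19))² + (-6−15)² = 625 + 441 = 1066
|uC|² = (6−(-9))² + (-6−20)² = 225 + 676 = 901
|uD|² = (6−9)² + (-6−14)² = 9 + 400 = 409
|uE|² = (6−(-16))² + (-6−9)² = 484 + 225 = 709
|uF|² = (6−2)² + (-6−4)² = 16 + 100 = 116
|uG|² = (6−(-2))² + (-6−(-7))² = 64 + 1 = 65
Sorted ascending: G, F, D, A, … — the third-nearest is D.

D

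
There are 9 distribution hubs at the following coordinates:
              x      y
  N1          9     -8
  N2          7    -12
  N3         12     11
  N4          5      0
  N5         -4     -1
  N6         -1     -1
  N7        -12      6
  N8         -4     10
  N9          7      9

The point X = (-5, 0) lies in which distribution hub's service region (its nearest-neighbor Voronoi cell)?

Squared Euclidean distances:
|XN1|² = 196 + 64 = 260
|XN2|² = 144 + 144 = 288
|XN3|² = 289 + 121 = 410
|XN4|² = 100 + 0 = 100
|XN5|² = 1 + 1 = 2
|XN6|² = 16 + 1 = 17
|XN7|² = 49 + 36 = 85
|XN8|² = 1 + 100 = 101
|XN9|² = 144 + 81 = 225
N5 is nearest.

N5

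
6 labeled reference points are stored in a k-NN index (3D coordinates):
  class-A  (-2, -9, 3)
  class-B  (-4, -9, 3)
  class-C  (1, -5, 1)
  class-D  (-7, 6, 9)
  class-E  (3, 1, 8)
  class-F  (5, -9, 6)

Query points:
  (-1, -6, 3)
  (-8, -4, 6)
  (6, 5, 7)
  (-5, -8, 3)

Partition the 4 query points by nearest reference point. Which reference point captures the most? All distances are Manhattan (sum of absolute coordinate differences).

class-B

(-1, -6, 3) — d to each: class-A:4, class-B:6, class-C:5, class-D:24, class-E:16, class-F:12 → nearest is class-A
(-8, -4, 6) — d to each: class-A:14, class-B:12, class-C:15, class-D:14, class-E:18, class-F:18 → nearest is class-B
(6, 5, 7) — d to each: class-A:26, class-B:28, class-C:21, class-D:16, class-E:8, class-F:16 → nearest is class-E
(-5, -8, 3) — d to each: class-A:4, class-B:2, class-C:11, class-D:22, class-E:22, class-F:14 → nearest is class-B
Tally — class-A:1, class-B:2, class-E:1. class-B captures the most (2).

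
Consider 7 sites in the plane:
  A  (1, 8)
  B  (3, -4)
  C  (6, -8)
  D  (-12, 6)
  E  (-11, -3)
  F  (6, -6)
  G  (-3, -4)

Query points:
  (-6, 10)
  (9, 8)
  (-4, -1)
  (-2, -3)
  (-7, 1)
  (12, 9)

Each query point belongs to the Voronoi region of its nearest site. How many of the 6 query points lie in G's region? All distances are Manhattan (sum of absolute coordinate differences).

(-6, 10) — d to each: A:9, B:23, C:30, D:10, E:18, F:28, G:17 → nearest is A
(9, 8) — d to each: A:8, B:18, C:19, D:23, E:31, F:17, G:24 → nearest is A
(-4, -1) — d to each: A:14, B:10, C:17, D:15, E:9, F:15, G:4 → nearest is G
(-2, -3) — d to each: A:14, B:6, C:13, D:19, E:9, F:11, G:2 → nearest is G
(-7, 1) — d to each: A:15, B:15, C:22, D:10, E:8, F:20, G:9 → nearest is E
(12, 9) — d to each: A:12, B:22, C:23, D:27, E:35, F:21, G:28 → nearest is A
2 of the 6 points have G as nearest.

2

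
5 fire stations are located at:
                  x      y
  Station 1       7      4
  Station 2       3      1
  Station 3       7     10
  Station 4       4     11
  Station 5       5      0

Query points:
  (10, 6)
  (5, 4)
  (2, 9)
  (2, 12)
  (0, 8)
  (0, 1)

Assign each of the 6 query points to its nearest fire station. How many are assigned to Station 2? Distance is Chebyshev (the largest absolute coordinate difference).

1

(10, 6) — d to each: Station 1:3, Station 2:7, Station 3:4, Station 4:6, Station 5:6 → nearest is Station 1
(5, 4) — d to each: Station 1:2, Station 2:3, Station 3:6, Station 4:7, Station 5:4 → nearest is Station 1
(2, 9) — d to each: Station 1:5, Station 2:8, Station 3:5, Station 4:2, Station 5:9 → nearest is Station 4
(2, 12) — d to each: Station 1:8, Station 2:11, Station 3:5, Station 4:2, Station 5:12 → nearest is Station 4
(0, 8) — d to each: Station 1:7, Station 2:7, Station 3:7, Station 4:4, Station 5:8 → nearest is Station 4
(0, 1) — d to each: Station 1:7, Station 2:3, Station 3:9, Station 4:10, Station 5:5 → nearest is Station 2
1 of the 6 points has Station 2 as nearest.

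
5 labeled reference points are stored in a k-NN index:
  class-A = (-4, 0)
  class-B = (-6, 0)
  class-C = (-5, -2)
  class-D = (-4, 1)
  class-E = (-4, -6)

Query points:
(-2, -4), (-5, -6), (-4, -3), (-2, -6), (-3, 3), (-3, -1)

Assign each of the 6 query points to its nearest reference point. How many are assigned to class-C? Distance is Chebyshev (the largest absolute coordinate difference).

1

(-2, -4) — d to each: class-A:4, class-B:4, class-C:3, class-D:5, class-E:2 → nearest is class-E
(-5, -6) — d to each: class-A:6, class-B:6, class-C:4, class-D:7, class-E:1 → nearest is class-E
(-4, -3) — d to each: class-A:3, class-B:3, class-C:1, class-D:4, class-E:3 → nearest is class-C
(-2, -6) — d to each: class-A:6, class-B:6, class-C:4, class-D:7, class-E:2 → nearest is class-E
(-3, 3) — d to each: class-A:3, class-B:3, class-C:5, class-D:2, class-E:9 → nearest is class-D
(-3, -1) — d to each: class-A:1, class-B:3, class-C:2, class-D:2, class-E:5 → nearest is class-A
1 of the 6 points has class-C as nearest.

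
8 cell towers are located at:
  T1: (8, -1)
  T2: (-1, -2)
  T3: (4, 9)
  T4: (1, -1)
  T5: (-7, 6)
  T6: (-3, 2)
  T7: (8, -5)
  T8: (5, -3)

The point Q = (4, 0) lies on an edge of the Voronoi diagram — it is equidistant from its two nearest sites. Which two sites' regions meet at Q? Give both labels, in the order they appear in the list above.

T4 and T8

Squared distances from Q to each site:
|QT1|² = (4−8)² + (0−(-1))² = 16 + 1 = 17
|QT2|² = (4−(-1))² + (0−(-2))² = 25 + 4 = 29
|QT3|² = (4−4)² + (0−9)² = 0 + 81 = 81
|QT4|² = (4−1)² + (0−(-1))² = 9 + 1 = 10
|QT5|² = (4−(-7))² + (0−6)² = 121 + 36 = 157
|QT6|² = (4−(-3))² + (0−2)² = 49 + 4 = 53
|QT7|² = (4−8)² + (0−(-5))² = 16 + 25 = 41
|QT8|² = (4−5)² + (0−(-3))² = 1 + 9 = 10
Q is equidistant from T4 and T8 (both at squared distance 10), and every other site is strictly farther — so Q lies on the T4–T8 Voronoi edge.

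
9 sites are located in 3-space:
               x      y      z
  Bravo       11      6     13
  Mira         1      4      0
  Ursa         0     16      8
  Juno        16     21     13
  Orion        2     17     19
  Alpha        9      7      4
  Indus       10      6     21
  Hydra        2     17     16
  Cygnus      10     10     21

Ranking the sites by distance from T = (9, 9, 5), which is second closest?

Since √ is increasing, it suffices to compare squared distances:
d²(T, Bravo) = (9−11)² + (9−6)² + (5−13)² = 4 + 9 + 64 = 77
d²(T, Mira) = (9−1)² + (9−4)² + (5−0)² = 64 + 25 + 25 = 114
d²(T, Ursa) = (9−0)² + (9−16)² + (5−8)² = 81 + 49 + 9 = 139
d²(T, Juno) = (9−16)² + (9−21)² + (5−13)² = 49 + 144 + 64 = 257
d²(T, Orion) = (9−2)² + (9−17)² + (5−19)² = 49 + 64 + 196 = 309
d²(T, Alpha) = (9−9)² + (9−7)² + (5−4)² = 0 + 4 + 1 = 5
d²(T, Indus) = (9−10)² + (9−6)² + (5−21)² = 1 + 9 + 256 = 266
d²(T, Hydra) = (9−2)² + (9−17)² + (5−16)² = 49 + 64 + 121 = 234
d²(T, Cygnus) = (9−10)² + (9−10)² + (5−21)² = 1 + 1 + 256 = 258
Sorted ascending: Alpha, Bravo, Mira, … — the second-nearest is Bravo.

Bravo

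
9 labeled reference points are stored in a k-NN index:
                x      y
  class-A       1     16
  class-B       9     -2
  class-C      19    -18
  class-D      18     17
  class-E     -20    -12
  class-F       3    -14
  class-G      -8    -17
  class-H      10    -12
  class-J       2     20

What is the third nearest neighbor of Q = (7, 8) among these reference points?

Since √ is increasing, it suffices to compare squared distances:
d²(Q, class-A) = (7−1)² + (8−16)² = 36 + 64 = 100
d²(Q, class-B) = (7−9)² + (8−(-2))² = 4 + 100 = 104
d²(Q, class-C) = (7−19)² + (8−(-18))² = 144 + 676 = 820
d²(Q, class-D) = (7−18)² + (8−17)² = 121 + 81 = 202
d²(Q, class-E) = (7−(-20))² + (8−(-12))² = 729 + 400 = 1129
d²(Q, class-F) = (7−3)² + (8−(-14))² = 16 + 484 = 500
d²(Q, class-G) = (7−(-8))² + (8−(-17))² = 225 + 625 = 850
d²(Q, class-H) = (7−10)² + (8−(-12))² = 9 + 400 = 409
d²(Q, class-J) = (7−2)² + (8−20)² = 25 + 144 = 169
Sorted ascending: class-A, class-B, class-J, class-D, … — the third-nearest is class-J.

class-J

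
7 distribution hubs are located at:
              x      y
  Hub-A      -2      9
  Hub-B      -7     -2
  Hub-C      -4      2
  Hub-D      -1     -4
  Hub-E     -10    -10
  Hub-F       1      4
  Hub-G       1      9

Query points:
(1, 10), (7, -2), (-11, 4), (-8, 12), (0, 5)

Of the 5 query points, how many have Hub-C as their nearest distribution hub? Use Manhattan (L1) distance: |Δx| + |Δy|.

(1, 10) — d to each: Hub-A:4, Hub-B:20, Hub-C:13, Hub-D:16, Hub-E:31, Hub-F:6, Hub-G:1 → nearest is Hub-G
(7, -2) — d to each: Hub-A:20, Hub-B:14, Hub-C:15, Hub-D:10, Hub-E:25, Hub-F:12, Hub-G:17 → nearest is Hub-D
(-11, 4) — d to each: Hub-A:14, Hub-B:10, Hub-C:9, Hub-D:18, Hub-E:15, Hub-F:12, Hub-G:17 → nearest is Hub-C
(-8, 12) — d to each: Hub-A:9, Hub-B:15, Hub-C:14, Hub-D:23, Hub-E:24, Hub-F:17, Hub-G:12 → nearest is Hub-A
(0, 5) — d to each: Hub-A:6, Hub-B:14, Hub-C:7, Hub-D:10, Hub-E:25, Hub-F:2, Hub-G:5 → nearest is Hub-F
1 of the 5 points has Hub-C as nearest.

1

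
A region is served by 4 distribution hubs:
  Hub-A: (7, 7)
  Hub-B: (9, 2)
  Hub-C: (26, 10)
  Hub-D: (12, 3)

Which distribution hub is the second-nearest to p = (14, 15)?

Hub-D

Since √ is increasing, it suffices to compare squared distances:
d²(p, Hub-A) = 49 + 64 = 113
d²(p, Hub-B) = 25 + 169 = 194
d²(p, Hub-C) = 144 + 25 = 169
d²(p, Hub-D) = 4 + 144 = 148
Sorted ascending: Hub-A, Hub-D, Hub-C, … — the second-nearest is Hub-D.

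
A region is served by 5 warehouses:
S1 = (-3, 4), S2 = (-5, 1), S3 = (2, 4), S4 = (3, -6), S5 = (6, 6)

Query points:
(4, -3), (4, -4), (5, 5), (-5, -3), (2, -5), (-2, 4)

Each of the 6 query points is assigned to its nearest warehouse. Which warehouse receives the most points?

S4

(4, -3) — d² to each: S1:98, S2:97, S3:53, S4:10, S5:85 → nearest is S4
(4, -4) — d² to each: S1:113, S2:106, S3:68, S4:5, S5:104 → nearest is S4
(5, 5) — d² to each: S1:65, S2:116, S3:10, S4:125, S5:2 → nearest is S5
(-5, -3) — d² to each: S1:53, S2:16, S3:98, S4:73, S5:202 → nearest is S2
(2, -5) — d² to each: S1:106, S2:85, S3:81, S4:2, S5:137 → nearest is S4
(-2, 4) — d² to each: S1:1, S2:18, S3:16, S4:125, S5:68 → nearest is S1
Tally — S1:1, S2:1, S4:3, S5:1. S4 captures the most (3).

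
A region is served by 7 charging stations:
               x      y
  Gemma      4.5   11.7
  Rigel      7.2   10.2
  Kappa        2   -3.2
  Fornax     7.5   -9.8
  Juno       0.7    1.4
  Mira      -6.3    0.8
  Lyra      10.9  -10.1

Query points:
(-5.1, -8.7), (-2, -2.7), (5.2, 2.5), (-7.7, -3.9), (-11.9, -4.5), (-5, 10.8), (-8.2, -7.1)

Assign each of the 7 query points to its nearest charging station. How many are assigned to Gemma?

(-5.1, -8.7) — d² to each: Gemma:508.32, Rigel:508.5, Kappa:80.66, Fornax:159.97, Juno:135.65, Mira:91.69, Lyra:257.96 → nearest is Kappa
(-2, -2.7) — d² to each: Gemma:249.61, Rigel:251.05, Kappa:16.25, Fornax:140.66, Juno:24.1, Mira:30.74, Lyra:221.17 → nearest is Kappa
(5.2, 2.5) — d² to each: Gemma:85.13, Rigel:63.29, Kappa:42.73, Fornax:156.58, Juno:21.46, Mira:135.14, Lyra:191.25 → nearest is Juno
(-7.7, -3.9) — d² to each: Gemma:392.2, Rigel:420.82, Kappa:94.58, Fornax:265.85, Juno:98.65, Mira:24.05, Lyra:384.4 → nearest is Mira
(-11.9, -4.5) — d² to each: Gemma:531.4, Rigel:580.9, Kappa:194.9, Fornax:404.45, Juno:193.57, Mira:59.45, Lyra:551.2 → nearest is Mira
(-5, 10.8) — d² to each: Gemma:91.06, Rigel:149.2, Kappa:245, Fornax:580.61, Juno:120.85, Mira:101.69, Lyra:689.62 → nearest is Gemma
(-8.2, -7.1) — d² to each: Gemma:514.73, Rigel:536.45, Kappa:119.25, Fornax:253.78, Juno:151.46, Mira:66.02, Lyra:373.81 → nearest is Mira
1 of the 7 points has Gemma as nearest.

1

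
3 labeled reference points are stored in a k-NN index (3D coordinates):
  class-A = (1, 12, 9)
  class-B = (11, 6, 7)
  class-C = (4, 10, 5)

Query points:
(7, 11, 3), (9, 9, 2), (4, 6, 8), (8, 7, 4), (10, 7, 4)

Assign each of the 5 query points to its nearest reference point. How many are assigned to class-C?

(7, 11, 3) — d² to each: class-A:73, class-B:57, class-C:14 → nearest is class-C
(9, 9, 2) — d² to each: class-A:122, class-B:38, class-C:35 → nearest is class-C
(4, 6, 8) — d² to each: class-A:46, class-B:50, class-C:25 → nearest is class-C
(8, 7, 4) — d² to each: class-A:99, class-B:19, class-C:26 → nearest is class-B
(10, 7, 4) — d² to each: class-A:131, class-B:11, class-C:46 → nearest is class-B
3 of the 5 points have class-C as nearest.

3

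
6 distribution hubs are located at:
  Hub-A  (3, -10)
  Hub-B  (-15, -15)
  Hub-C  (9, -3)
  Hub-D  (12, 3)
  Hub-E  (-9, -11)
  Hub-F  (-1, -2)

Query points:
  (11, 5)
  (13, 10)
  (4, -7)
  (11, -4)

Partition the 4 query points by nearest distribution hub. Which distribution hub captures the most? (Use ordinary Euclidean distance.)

(11, 5) — d² to each: Hub-A:289, Hub-B:1076, Hub-C:68, Hub-D:5, Hub-E:656, Hub-F:193 → nearest is Hub-D
(13, 10) — d² to each: Hub-A:500, Hub-B:1409, Hub-C:185, Hub-D:50, Hub-E:925, Hub-F:340 → nearest is Hub-D
(4, -7) — d² to each: Hub-A:10, Hub-B:425, Hub-C:41, Hub-D:164, Hub-E:185, Hub-F:50 → nearest is Hub-A
(11, -4) — d² to each: Hub-A:100, Hub-B:797, Hub-C:5, Hub-D:50, Hub-E:449, Hub-F:148 → nearest is Hub-C
Tally — Hub-A:1, Hub-C:1, Hub-D:2. Hub-D captures the most (2).

Hub-D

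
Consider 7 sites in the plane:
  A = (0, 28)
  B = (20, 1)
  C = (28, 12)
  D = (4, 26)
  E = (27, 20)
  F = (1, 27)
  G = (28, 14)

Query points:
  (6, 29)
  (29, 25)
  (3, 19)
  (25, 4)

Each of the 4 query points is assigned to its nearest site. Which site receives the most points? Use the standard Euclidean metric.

D

(6, 29) — d² to each: A:37, B:980, C:773, D:13, E:522, F:29, G:709 → nearest is D
(29, 25) — d² to each: A:850, B:657, C:170, D:626, E:29, F:788, G:122 → nearest is E
(3, 19) — d² to each: A:90, B:613, C:674, D:50, E:577, F:68, G:650 → nearest is D
(25, 4) — d² to each: A:1201, B:34, C:73, D:925, E:260, F:1105, G:109 → nearest is B
Tally — B:1, D:2, E:1. D captures the most (2).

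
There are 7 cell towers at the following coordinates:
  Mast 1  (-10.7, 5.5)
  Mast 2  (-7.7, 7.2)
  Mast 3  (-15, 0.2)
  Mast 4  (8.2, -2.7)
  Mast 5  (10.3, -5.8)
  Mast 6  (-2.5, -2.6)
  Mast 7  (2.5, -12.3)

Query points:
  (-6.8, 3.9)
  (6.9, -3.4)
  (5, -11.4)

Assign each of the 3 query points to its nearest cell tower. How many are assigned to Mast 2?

1

(-6.8, 3.9) — d² to each: Mast 1:17.77, Mast 2:11.7, Mast 3:80.93, Mast 4:268.56, Mast 5:386.5, Mast 6:60.74, Mast 7:348.93 → nearest is Mast 2
(6.9, -3.4) — d² to each: Mast 1:388.97, Mast 2:325.52, Mast 3:492.57, Mast 4:2.18, Mast 5:17.32, Mast 6:89, Mast 7:98.57 → nearest is Mast 4
(5, -11.4) — d² to each: Mast 1:532.1, Mast 2:507.25, Mast 3:534.56, Mast 4:85.93, Mast 5:59.45, Mast 6:133.69, Mast 7:7.06 → nearest is Mast 7
1 of the 3 points has Mast 2 as nearest.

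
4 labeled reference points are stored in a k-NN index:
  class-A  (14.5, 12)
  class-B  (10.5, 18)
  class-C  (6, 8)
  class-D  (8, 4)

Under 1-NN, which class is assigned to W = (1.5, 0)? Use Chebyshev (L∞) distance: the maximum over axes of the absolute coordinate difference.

class-D

d(W, class-A) = max(13, 12) = 13
d(W, class-B) = max(9, 18) = 18
d(W, class-C) = max(4.5, 8) = 8
d(W, class-D) = max(6.5, 4) = 6.5
class-D is nearest.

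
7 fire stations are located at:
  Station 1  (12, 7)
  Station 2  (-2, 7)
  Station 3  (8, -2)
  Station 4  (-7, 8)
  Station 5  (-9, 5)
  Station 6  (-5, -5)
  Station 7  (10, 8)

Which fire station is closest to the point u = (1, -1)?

Compare squared distances (the ordering matches that of the actual distances):
d²(u, Station 1) = (1−12)² + (-1−7)² = 121 + 64 = 185
d²(u, Station 2) = (1−(-2))² + (-1−7)² = 9 + 64 = 73
d²(u, Station 3) = (1−8)² + (-1−(-2))² = 49 + 1 = 50
d²(u, Station 4) = (1−(-7))² + (-1−8)² = 64 + 81 = 145
d²(u, Station 5) = (1−(-9))² + (-1−5)² = 100 + 36 = 136
d²(u, Station 6) = (1−(-5))² + (-1−(-5))² = 36 + 16 = 52
d²(u, Station 7) = (1−10)² + (-1−8)² = 81 + 81 = 162
Station 3 is nearest.

Station 3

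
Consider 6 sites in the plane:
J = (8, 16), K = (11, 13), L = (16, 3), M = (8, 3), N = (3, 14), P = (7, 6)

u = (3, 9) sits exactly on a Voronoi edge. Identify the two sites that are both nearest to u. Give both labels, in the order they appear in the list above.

N and P

Squared distances from u to each site:
|uJ|² = (3−8)² + (9−16)² = 25 + 49 = 74
|uK|² = (3−11)² + (9−13)² = 64 + 16 = 80
|uL|² = (3−16)² + (9−3)² = 169 + 36 = 205
|uM|² = (3−8)² + (9−3)² = 25 + 36 = 61
|uN|² = (3−3)² + (9−14)² = 0 + 25 = 25
|uP|² = (3−7)² + (9−6)² = 16 + 9 = 25
u is equidistant from N and P (both at squared distance 25), and every other site is strictly farther — so u lies on the N–P Voronoi edge.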